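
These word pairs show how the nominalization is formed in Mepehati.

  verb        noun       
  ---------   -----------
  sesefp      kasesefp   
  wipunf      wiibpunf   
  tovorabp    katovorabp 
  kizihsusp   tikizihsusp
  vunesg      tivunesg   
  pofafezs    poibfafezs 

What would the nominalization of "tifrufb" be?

katifrufb

"tifrufb" has second-to-last letter 'f'. The one such stem in the data (sesefp → kasesefp) adds the prefix ka-, so the same rule applies.
The other patterns: stems whose second-to-last letter is 's' add the prefix ti-; stems whose second-to-last letter is 'n' or 'z' insert -ib- after the first vowel.
So tifrufb → katifrufb.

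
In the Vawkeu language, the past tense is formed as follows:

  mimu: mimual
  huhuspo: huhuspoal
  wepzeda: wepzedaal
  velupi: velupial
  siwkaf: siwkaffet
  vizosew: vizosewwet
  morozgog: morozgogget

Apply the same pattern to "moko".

wepzeda and siwkaf both have last vowel 'a' yet inflect differently (wepzedaal, siwkaffet), so the last vowel is not what conditions the rule; whether the stem ends in a vowel or a consonant is.
"moko" ends in a vowel. The stems ending in a vowel (mimu → mimual, huhuspo → huhuspoal, wepzeda → wepzedaal) add -al.
The other pattern: stems ending in a consonant double the final consonant and add -et.
So moko → mokoal.

mokoal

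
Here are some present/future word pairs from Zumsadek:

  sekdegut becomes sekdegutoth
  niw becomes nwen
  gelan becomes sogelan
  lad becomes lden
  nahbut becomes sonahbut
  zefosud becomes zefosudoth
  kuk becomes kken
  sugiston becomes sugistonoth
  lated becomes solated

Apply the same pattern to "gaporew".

gaporewoth

"gaporew" has 3 vowels. The stems with 3 vowels (sugiston → sugistonoth, zefosud → zefosudoth, sekdegut → sekdegutoth) add -oth.
The other patterns: stems with 1 vowel delete the last vowel and add -en; stems with 2 vowels add the prefix so-.
So gaporew → gaporewoth.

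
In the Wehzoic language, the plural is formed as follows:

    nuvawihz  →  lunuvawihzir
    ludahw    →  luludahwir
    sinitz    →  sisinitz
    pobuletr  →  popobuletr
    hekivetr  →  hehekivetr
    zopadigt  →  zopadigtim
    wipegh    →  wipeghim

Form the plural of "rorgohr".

nuvawihz and sinitz both end in -z yet inflect differently (lunuvawihzir, sisinitz), so the final letter is not what conditions the rule; the second-to-last letter is.
"rorgohr" has second-to-last letter 'h'. The stems whose second-to-last letter is 'h' (nuvawihz → lunuvawihzir, ludahw → luludahwir) add lu- … -ir around the stem.
The other patterns: stems whose second-to-last letter is 't' repeat the first consonant+vowel as a prefix; stems whose second-to-last letter is 'g' add -im.
So rorgohr → lurorgohrir.

lurorgohrir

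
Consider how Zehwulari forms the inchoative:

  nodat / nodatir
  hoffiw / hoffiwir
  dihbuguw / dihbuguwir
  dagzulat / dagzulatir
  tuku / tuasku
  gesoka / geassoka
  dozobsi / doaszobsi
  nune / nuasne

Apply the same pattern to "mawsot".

mawsotir

dihbuguw and tuku both have last vowel 'u' yet inflect differently (dihbuguwir, tuasku), so the last vowel is not what conditions the rule; whether the stem ends in a vowel or a consonant is.
"mawsot" ends in a consonant. The stems ending in a consonant (nodat → nodatir, hoffiw → hoffiwir, dihbuguw → dihbuguwir) add -ir.
The other pattern: stems ending in a vowel insert -as- after the first vowel.
So mawsot → mawsotir.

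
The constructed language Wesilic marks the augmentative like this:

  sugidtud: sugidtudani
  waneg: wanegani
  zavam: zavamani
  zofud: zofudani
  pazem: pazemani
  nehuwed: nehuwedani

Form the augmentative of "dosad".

Every pair shown (sugidtud → sugidtudani, waneg → wanegani, zavam → zavamani, …) follows the same rule: add -ani.
So dosad → dosadani.

dosadani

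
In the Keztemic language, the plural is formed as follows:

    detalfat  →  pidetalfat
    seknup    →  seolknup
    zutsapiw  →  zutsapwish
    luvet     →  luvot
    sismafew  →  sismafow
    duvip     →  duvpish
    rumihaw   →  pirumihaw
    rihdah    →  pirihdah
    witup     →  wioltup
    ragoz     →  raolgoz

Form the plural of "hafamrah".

zutsapiw and rumihaw both end in -w yet inflect differently (zutsapwish, pirumihaw), so the final letter is not what conditions the rule; the last vowel is.
"hafamrah" has last vowel 'a'. The stems whose last vowel is 'a' (rihdah → pirihdah, rumihaw → pirumihaw, detalfat → pidetalfat) add the prefix pi-.
The other patterns: stems whose last vowel is 'i' delete the last vowel and add -ish; stems whose last vowel is 'e' change the last vowel to 'o'; stems whose last vowel is 'o' or 'u' insert -ol- after the first vowel.
So hafamrah → pihafamrah.

pihafamrah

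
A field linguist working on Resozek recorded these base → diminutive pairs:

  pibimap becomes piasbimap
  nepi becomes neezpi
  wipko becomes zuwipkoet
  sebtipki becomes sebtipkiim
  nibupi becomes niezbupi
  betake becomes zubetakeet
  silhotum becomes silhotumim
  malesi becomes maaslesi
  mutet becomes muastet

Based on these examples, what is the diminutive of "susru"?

susruim

sebtipki and nepi both end in -i yet inflect differently (sebtipkiim, neezpi), so the final letter is not what conditions the rule; the first letter is.
"susru" begins with s-. The stems beginning with s- (silhotum → silhotumim, sebtipki → sebtipkiim) add -im.
So susru → susruim.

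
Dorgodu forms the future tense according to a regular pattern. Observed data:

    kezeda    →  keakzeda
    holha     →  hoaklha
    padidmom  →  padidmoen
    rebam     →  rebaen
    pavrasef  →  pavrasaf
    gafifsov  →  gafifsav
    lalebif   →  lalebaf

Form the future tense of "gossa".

goakssa

kezeda and rebam both have last vowel 'a' yet inflect differently (keakzeda, rebaen), so the last vowel is not what conditions the rule; the final letter is.
"gossa" ends in -a. The stems ending in -a (kezeda → keakzeda, holha → hoaklha) insert -ak- after the first vowel.
The other patterns: stems ending in -m drop the final letter and add -en; stems ending in -f or -v change the last vowel to 'a'.
So gossa → goakssa.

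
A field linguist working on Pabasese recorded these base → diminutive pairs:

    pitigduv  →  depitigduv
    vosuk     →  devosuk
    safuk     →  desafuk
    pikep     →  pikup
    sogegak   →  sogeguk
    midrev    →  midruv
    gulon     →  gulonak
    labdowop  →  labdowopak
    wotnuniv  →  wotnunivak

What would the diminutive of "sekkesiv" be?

vosuk and sogegak both end in -k yet inflect differently (devosuk, sogeguk), so the final letter is not what conditions the rule; the last vowel is.
"sekkesiv" has last vowel 'i'. The one such stem in the data (wotnuniv → wotnunivak) adds -ak, so the same rule applies.
So sekkesiv → sekkesivak.

sekkesivak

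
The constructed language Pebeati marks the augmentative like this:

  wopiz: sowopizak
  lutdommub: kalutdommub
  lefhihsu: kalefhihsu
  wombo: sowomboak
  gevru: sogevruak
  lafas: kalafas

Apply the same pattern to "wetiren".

sowetirenak

lefhihsu and gevru both end in -u yet inflect differently (kalefhihsu, sogevruak), so the final letter is not what conditions the rule; the first letter is.
"wetiren" begins with w-. The stems beginning with w- (wopiz → sowopizak, wombo → sowomboak) add so- … -ak around the stem.
So wetiren → sowetirenak.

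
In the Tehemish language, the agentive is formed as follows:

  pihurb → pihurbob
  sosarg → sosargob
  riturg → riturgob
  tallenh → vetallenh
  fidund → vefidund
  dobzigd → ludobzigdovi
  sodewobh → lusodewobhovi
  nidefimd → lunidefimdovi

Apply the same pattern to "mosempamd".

fidund and dobzigd both end in -d yet inflect differently (vefidund, ludobzigdovi), so the final letter is not what conditions the rule; the second-to-last letter is.
"mosempamd" has second-to-last letter 'm'. The one such stem in the data (nidefimd → lunidefimdovi) adds lu- … -ovi around the stem, so the same rule applies.
The other patterns: stems whose second-to-last letter is 'r' add -ob; stems whose second-to-last letter is 'n' add the prefix ve-.
So mosempamd → lumosempamdovi.

lumosempamdovi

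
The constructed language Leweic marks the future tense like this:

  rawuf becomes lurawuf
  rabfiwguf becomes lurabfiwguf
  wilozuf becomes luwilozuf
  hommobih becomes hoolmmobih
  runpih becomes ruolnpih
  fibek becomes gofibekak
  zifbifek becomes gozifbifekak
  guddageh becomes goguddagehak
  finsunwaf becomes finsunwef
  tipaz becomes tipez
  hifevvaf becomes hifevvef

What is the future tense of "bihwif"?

hommobih and guddageh both end in -h yet inflect differently (hoolmmobih, goguddagehak), so the final letter is not what conditions the rule; the last vowel is.
"bihwif" has last vowel 'i'. The stems whose last vowel is 'i' (hommobih → hoolmmobih, runpih → ruolnpih) insert -ol- after the first vowel.
So bihwif → biolhwif.

biolhwif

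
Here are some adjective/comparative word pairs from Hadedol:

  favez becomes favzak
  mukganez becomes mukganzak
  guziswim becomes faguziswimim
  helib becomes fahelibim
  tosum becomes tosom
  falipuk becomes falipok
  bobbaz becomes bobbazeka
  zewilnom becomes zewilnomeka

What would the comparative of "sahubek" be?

"sahubek" has last vowel 'e'. The stems whose last vowel is 'e' (favez → favzak, mukganez → mukganzak) delete the last vowel and add -ak.
So sahubek → sahubkak.

sahubkak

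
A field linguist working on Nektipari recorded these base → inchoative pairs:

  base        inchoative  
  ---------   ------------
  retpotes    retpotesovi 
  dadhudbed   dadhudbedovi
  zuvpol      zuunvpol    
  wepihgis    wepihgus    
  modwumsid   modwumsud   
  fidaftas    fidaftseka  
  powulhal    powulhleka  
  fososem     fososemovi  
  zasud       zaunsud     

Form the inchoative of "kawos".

kaunwos

retpotes and fidaftas both end in -s yet inflect differently (retpotesovi, fidaftseka), so the final letter is not what conditions the rule; the last vowel is.
"kawos" has last vowel 'o'. The one such stem in the data (zuvpol → zuunvpol) inserts -un- after the first vowel (as does zasud), so the same rule applies.
The other patterns: stems whose last vowel is 'e' add -ovi; stems whose last vowel is 'a' delete the last vowel and add -eka; stems whose last vowel is 'i' change the last vowel to 'u'.
So kawos → kaunwos.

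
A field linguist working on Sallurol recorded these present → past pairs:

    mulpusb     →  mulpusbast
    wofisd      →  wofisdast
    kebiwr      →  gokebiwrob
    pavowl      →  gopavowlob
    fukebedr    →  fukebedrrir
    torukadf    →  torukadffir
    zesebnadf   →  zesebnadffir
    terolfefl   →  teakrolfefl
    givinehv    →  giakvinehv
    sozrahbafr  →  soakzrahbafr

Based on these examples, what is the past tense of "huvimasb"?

kebiwr and fukebedr both end in -r yet inflect differently (gokebiwrob, fukebedrrir), so the final letter is not what conditions the rule; the second-to-last letter is.
"huvimasb" has second-to-last letter 's'. The stems whose second-to-last letter is 's' (mulpusb → mulpusbast, wofisd → wofisdast) add -ast.
The other patterns: stems whose second-to-last letter is 'w' add go- … -ob around the stem; stems whose second-to-last letter is 'd' double the final consonant and add -ir; stems whose second-to-last letter is 'f' or 'h' insert -ak- after the first vowel.
So huvimasb → huvimasbast.

huvimasbast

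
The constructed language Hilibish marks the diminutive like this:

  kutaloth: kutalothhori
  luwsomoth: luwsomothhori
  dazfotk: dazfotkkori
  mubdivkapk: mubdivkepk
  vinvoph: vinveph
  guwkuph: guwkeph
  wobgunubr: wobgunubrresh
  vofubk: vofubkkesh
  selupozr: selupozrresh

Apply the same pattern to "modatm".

dazfotk and mubdivkapk both end in -k yet inflect differently (dazfotkkori, mubdivkepk), so the final letter is not what conditions the rule; the second-to-last letter is.
"modatm" has second-to-last letter 't'. The stems whose second-to-last letter is 't' (kutaloth → kutalothhori, luwsomoth → luwsomothhori, dazfotk → dazfotkkori) double the final consonant and add -ori.
The other patterns: stems whose second-to-last letter is 'p' change the last vowel to 'e'; stems whose second-to-last letter is 'b' or 'z' double the final consonant and add -esh.
So modatm → modatmmori.

modatmmori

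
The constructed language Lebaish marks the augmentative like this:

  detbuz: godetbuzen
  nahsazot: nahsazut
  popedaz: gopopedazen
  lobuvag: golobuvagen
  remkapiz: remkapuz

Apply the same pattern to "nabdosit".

detbuz and remkapiz both end in -z yet inflect differently (godetbuzen, remkapuz), so the final letter is not what conditions the rule; the last vowel is.
"nabdosit" has last vowel 'i'. The one such stem in the data (remkapiz → remkapuz) changes the last vowel to 'u' (as does nahsazot), so the same rule applies.
The other pattern: stems whose last vowel is 'a' or 'u' add go- … -en around the stem.
So nabdosit → nabdosut.

nabdosut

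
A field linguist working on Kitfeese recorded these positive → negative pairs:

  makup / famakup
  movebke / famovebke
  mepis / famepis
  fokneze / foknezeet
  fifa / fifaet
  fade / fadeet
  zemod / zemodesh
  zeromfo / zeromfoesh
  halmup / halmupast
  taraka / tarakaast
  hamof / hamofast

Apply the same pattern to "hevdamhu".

hevdamhuast

movebke and fokneze both end in -e yet inflect differently (famovebke, foknezeet), so the final letter is not what conditions the rule; the first letter is.
"hevdamhu" begins with h-. The stems beginning with h- (halmup → halmupast, hamof → hamofast) add -ast.
The other patterns: stems beginning with m- add the prefix fa-; stems beginning with f- add -et; stems beginning with z- add -esh.
So hevdamhu → hevdamhuast.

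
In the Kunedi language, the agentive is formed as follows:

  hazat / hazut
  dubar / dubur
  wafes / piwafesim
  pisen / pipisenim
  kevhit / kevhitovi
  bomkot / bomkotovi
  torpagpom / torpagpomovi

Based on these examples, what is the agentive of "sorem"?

hazat and kevhit both end in -t yet inflect differently (hazut, kevhitovi), so the final letter is not what conditions the rule; the last vowel is.
"sorem" has last vowel 'e'. The stems whose last vowel is 'e' (wafes → piwafesim, pisen → pipisenim) add pi- … -im around the stem.
The other patterns: stems whose last vowel is 'a' change the last vowel to 'u'; stems whose last vowel is 'i' or 'o' add -ovi.
So sorem → pisoremim.

pisoremim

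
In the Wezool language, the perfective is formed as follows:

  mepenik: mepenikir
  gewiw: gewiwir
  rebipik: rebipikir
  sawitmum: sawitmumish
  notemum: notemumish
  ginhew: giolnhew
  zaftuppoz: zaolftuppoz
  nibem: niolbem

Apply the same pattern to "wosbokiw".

wosbokiwir

gewiw and ginhew both end in -w yet inflect differently (gewiwir, giolnhew), so the final letter is not what conditions the rule; the last vowel is.
"wosbokiw" has last vowel 'i'. The stems whose last vowel is 'i' (mepenik → mepenikir, gewiw → gewiwir, rebipik → rebipikir) add -ir.
The other patterns: stems whose last vowel is 'u' add -ish; stems whose last vowel is 'e' or 'o' insert -ol- after the first vowel.
So wosbokiw → wosbokiwir.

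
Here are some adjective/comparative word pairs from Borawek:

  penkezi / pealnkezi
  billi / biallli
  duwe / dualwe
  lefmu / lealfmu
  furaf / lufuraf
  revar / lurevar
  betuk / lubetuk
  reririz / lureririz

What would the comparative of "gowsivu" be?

lefmu and betuk both have last vowel 'u' yet inflect differently (lealfmu, lubetuk), so the last vowel is not what conditions the rule; whether the stem ends in a vowel or a consonant is.
"gowsivu" ends in a vowel. The stems ending in a vowel (penkezi → pealnkezi, billi → biallli, duwe → dualwe) insert -al- after the first vowel.
So gowsivu → goalwsivu.

goalwsivu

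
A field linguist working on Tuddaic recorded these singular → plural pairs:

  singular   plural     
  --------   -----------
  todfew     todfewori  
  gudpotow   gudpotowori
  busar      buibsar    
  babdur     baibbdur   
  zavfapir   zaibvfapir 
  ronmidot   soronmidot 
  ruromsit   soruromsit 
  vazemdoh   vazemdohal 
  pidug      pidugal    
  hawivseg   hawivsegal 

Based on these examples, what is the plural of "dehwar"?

"dehwar" ends in -r. The stems ending in -r (busar → buibsar, babdur → baibbdur, zavfapir → zaibvfapir) insert -ib- after the first vowel.
The other patterns: stems ending in -w add -ori; stems ending in -t add the prefix so-; stems ending in -g or -h add -al.
So dehwar → deibhwar.

deibhwar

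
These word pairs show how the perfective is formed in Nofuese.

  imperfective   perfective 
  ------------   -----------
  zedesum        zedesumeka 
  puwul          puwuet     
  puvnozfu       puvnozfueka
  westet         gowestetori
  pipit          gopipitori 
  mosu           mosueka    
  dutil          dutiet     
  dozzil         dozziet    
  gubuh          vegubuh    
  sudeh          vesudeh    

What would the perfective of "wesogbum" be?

wesogbumeka

pipit and dutil both have last vowel 'i' yet inflect differently (gopipitori, dutiet), so the last vowel is not what conditions the rule; the final letter is.
"wesogbum" ends in -m. The one such stem in the data (zedesum → zedesumeka) adds -eka, so the same rule applies.
The other patterns: stems ending in -t add go- … -ori around the stem; stems ending in -l drop the final letter and add -et; stems ending in -h add the prefix ve-.
So wesogbum → wesogbumeka.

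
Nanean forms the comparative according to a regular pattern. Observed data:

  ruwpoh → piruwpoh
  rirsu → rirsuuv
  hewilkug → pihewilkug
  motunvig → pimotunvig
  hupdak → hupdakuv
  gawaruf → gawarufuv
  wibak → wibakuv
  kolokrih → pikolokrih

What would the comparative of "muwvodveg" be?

"muwvodveg" ends in -g. The stems ending in -g (motunvig → pimotunvig, hewilkug → pihewilkug) add the prefix pi-.
So muwvodveg → pimuwvodveg.

pimuwvodveg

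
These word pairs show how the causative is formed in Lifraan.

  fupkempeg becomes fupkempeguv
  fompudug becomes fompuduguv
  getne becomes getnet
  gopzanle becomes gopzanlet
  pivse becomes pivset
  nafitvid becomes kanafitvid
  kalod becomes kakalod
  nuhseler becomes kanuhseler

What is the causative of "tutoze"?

"tutoze" ends in -e. The stems ending in -e (getne → getnet, gopzanle → gopzanlet, pivse → pivset) drop the final letter and add -et.
The other patterns: stems ending in -g add -uv; stems ending in -d or -r add the prefix ka-.
So tutoze → tutozet.

tutozet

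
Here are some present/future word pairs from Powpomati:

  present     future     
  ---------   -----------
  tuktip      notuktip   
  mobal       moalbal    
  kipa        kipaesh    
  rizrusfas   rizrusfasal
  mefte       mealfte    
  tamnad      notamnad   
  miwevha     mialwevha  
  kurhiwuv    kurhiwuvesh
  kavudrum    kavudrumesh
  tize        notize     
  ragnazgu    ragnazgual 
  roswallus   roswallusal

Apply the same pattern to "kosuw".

"kosuw" begins with k-. The stems beginning with k- (kavudrum → kavudrumesh, kurhiwuv → kurhiwuvesh, kipa → kipaesh) add -esh.
So kosuw → kosuwesh.

kosuwesh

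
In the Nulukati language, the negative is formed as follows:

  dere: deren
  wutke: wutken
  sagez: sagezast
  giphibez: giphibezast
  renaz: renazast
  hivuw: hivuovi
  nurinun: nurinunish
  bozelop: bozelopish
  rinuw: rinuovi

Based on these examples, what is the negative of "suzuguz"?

wutke and sagez both have last vowel 'e' yet inflect differently (wutken, sagezast), so the last vowel is not what conditions the rule; the final letter is.
"suzuguz" ends in -z. The stems ending in -z (renaz → renazast, sagez → sagezast, giphibez → giphibezast) add -ast.
The other patterns: stems ending in -e drop the final letter and add -en; stems ending in -w drop the final letter and add -ovi; stems ending in -n or -p add -ish.
So suzuguz → suzuguzast.

suzuguzast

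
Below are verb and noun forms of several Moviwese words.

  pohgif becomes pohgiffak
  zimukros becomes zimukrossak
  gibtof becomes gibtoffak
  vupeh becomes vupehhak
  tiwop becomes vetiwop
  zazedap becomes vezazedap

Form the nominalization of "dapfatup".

vedapfatup

tiwop and zimukros both have last vowel 'o' yet inflect differently (vetiwop, zimukrossak), so the last vowel is not what conditions the rule; the final letter is.
"dapfatup" ends in -p. The stems ending in -p (zazedap → vezazedap, tiwop → vetiwop) add the prefix ve-.
So dapfatup → vedapfatup.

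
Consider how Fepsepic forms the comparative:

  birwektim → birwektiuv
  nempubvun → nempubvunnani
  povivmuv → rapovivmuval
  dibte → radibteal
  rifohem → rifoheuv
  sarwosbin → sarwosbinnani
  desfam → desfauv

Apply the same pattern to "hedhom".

hedhouv

birwektim and sarwosbin both have last vowel 'i' yet inflect differently (birwektiuv, sarwosbinnani), so the last vowel is not what conditions the rule; the final letter is.
"hedhom" ends in -m. The stems ending in -m (rifohem → rifoheuv, desfam → desfauv, birwektim → birwektiuv) drop the final letter and add -uv.
So hedhom → hedhouv.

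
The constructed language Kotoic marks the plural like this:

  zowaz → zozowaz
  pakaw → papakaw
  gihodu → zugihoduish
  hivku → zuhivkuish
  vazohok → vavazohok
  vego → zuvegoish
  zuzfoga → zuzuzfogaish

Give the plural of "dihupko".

zudihupkoish

"dihupko" ends in a vowel. The stems ending in a vowel (hivku → zuhivkuish, gihodu → zugihoduish, zuzfoga → zuzuzfogaish) add zu- … -ish around the stem.
The other pattern: stems ending in a consonant repeat the first consonant+vowel as a prefix.
So dihupko → zudihupkoish.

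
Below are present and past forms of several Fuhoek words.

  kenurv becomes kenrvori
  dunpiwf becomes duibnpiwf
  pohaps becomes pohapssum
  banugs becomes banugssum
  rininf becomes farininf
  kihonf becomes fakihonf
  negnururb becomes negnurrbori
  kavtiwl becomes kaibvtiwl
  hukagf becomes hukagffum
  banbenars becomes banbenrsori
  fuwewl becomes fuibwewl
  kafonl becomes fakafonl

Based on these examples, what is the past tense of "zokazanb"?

fazokazanb

kafonl and fuwewl both end in -l yet inflect differently (fakafonl, fuibwewl), so the final letter is not what conditions the rule; the second-to-last letter is.
"zokazanb" has second-to-last letter 'n'. The stems whose second-to-last letter is 'n' (rininf → farininf, kafonl → fakafonl, kihonf → fakihonf) add the prefix fa-.
The other patterns: stems whose second-to-last letter is 'r' delete the last vowel and add -ori; stems whose second-to-last letter is 'w' insert -ib- after the first vowel; stems whose second-to-last letter is 'g' or 'p' double the final consonant and add -um.
So zokazanb → fazokazanb.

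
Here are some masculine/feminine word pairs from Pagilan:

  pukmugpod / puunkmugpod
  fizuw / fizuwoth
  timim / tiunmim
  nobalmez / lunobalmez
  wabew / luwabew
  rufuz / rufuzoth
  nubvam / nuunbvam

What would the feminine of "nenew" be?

"nenew" has last vowel 'e'. The stems whose last vowel is 'e' (nobalmez → lunobalmez, wabew → luwabew) add the prefix lu-.
So nenew → lunenew.

lunenew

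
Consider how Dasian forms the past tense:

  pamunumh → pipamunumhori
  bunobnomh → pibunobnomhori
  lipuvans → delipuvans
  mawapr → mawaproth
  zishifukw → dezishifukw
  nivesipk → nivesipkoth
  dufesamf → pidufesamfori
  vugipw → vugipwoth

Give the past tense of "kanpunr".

vugipw and zishifukw both end in -w yet inflect differently (vugipwoth, dezishifukw), so the final letter is not what conditions the rule; the second-to-last letter is.
"kanpunr" has second-to-last letter 'n'. The one such stem in the data (lipuvans → delipuvans) adds the prefix de-, so the same rule applies.
The other patterns: stems whose second-to-last letter is 'p' add -oth; stems whose second-to-last letter is 'm' add pi- … -ori around the stem.
So kanpunr → dekanpunr.

dekanpunr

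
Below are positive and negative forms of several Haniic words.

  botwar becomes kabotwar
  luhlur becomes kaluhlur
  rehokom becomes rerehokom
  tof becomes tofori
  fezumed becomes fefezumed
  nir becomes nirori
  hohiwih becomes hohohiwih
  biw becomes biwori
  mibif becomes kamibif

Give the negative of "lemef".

nir and luhlur both end in -r yet inflect differently (nirori, kaluhlur), so the final letter is not what conditions the rule; the number of vowels is.
"lemef" has 2 vowels. The stems with 2 vowels (luhlur → kaluhlur, mibif → kamibif, botwar → kabotwar) add the prefix ka-.
The other patterns: stems with 1 vowel add -ori; stems with 3 vowels repeat the first consonant+vowel as a prefix.
So lemef → kalemef.

kalemef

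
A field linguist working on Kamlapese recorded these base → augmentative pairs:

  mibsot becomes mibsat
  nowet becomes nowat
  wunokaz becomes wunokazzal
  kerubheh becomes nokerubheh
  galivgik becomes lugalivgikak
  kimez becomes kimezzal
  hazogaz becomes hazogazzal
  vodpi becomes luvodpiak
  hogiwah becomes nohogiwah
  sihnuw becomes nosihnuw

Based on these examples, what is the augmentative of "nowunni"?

nowet and kimez both have last vowel 'e' yet inflect differently (nowat, kimezzal), so the last vowel is not what conditions the rule; the final letter is.
"nowunni" ends in -i. The one such stem in the data (vodpi → luvodpiak) adds lu- … -ak around the stem, so the same rule applies.
So nowunni → lunowunniak.

lunowunniak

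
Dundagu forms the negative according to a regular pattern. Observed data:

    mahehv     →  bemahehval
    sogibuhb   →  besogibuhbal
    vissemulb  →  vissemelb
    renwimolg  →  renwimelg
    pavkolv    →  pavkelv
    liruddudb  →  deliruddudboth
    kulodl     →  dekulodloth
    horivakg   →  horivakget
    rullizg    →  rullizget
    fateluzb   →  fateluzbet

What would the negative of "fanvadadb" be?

sogibuhb and vissemulb both end in -b yet inflect differently (besogibuhbal, vissemelb), so the final letter is not what conditions the rule; the second-to-last letter is.
"fanvadadb" has second-to-last letter 'd'. The stems whose second-to-last letter is 'd' (liruddudb → deliruddudboth, kulodl → dekulodloth) add de- … -oth around the stem.
So fanvadadb → defanvadadboth.

defanvadadboth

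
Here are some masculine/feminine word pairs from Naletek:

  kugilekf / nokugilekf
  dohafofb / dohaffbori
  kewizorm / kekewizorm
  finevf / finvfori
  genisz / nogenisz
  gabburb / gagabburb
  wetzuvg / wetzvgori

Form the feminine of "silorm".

sisilorm

"silorm" has second-to-last letter 'r'. The stems whose second-to-last letter is 'r' (gabburb → gagabburb, kewizorm → kekewizorm) repeat the first consonant+vowel as a prefix.
The other patterns: stems whose second-to-last letter is 'k' or 's' add the prefix no-; stems whose second-to-last letter is 'f' or 'v' delete the last vowel and add -ori.
So silorm → sisilorm.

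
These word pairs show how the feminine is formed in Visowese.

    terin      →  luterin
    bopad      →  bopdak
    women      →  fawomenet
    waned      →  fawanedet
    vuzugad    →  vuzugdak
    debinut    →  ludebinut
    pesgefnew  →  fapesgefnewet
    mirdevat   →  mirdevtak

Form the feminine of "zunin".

luzunin

vuzugad and waned both end in -d yet inflect differently (vuzugdak, fawanedet), so the final letter is not what conditions the rule; the last vowel is.
"zunin" has last vowel 'i'. The one such stem in the data (terin → luterin) adds the prefix lu-, so the same rule applies.
So zunin → luzunin.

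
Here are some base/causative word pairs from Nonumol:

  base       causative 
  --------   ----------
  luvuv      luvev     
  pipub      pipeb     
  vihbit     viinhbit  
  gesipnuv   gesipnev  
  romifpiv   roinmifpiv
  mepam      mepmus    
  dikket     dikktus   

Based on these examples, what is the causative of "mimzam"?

dikket and vihbit both end in -t yet inflect differently (dikktus, viinhbit), so the final letter is not what conditions the rule; the last vowel is.
"mimzam" has last vowel 'a'. The one such stem in the data (mepam → mepmus) deletes the last vowel and adds -us (as does dikket), so the same rule applies.
The other patterns: stems whose last vowel is 'i' insert -in- after the first vowel; stems whose last vowel is 'u' change the last vowel to 'e'.
So mimzam → mimzmus.

mimzmus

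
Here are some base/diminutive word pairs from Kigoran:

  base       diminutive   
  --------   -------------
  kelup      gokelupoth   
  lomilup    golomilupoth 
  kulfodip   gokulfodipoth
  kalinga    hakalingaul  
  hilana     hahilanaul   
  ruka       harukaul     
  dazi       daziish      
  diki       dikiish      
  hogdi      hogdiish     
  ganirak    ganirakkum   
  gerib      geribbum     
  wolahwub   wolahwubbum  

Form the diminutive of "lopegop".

golopegopoth

kulfodip and dazi both have last vowel 'i' yet inflect differently (gokulfodipoth, daziish), so the last vowel is not what conditions the rule; the final letter is.
"lopegop" ends in -p. The stems ending in -p (kelup → gokelupoth, lomilup → golomilupoth, kulfodip → gokulfodipoth) add go- … -oth around the stem.
So lopegop → golopegopoth.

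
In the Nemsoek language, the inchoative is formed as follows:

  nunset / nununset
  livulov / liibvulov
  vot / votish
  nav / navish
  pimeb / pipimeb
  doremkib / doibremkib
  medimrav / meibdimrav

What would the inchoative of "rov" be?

rovish

vot and nunset both end in -t yet inflect differently (votish, nununset), so the final letter is not what conditions the rule; the number of vowels is.
"rov" has 1 vowel. The stems with 1 vowel (nav → navish, vot → votish) add -ish.
The other patterns: stems with 2 vowels repeat the first consonant+vowel as a prefix; stems with 3 vowels insert -ib- after the first vowel.
So rov → rovish.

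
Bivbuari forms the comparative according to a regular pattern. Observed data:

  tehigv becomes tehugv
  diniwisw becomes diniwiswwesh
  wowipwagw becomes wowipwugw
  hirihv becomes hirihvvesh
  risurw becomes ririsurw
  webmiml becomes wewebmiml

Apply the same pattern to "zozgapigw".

zozgapugw

hirihv and tehigv both end in -v yet inflect differently (hirihvvesh, tehugv), so the final letter is not what conditions the rule; the second-to-last letter is.
"zozgapigw" has second-to-last letter 'g'. The stems whose second-to-last letter is 'g' (tehigv → tehugv, wowipwagw → wowipwugw) change the last vowel to 'u'.
The other patterns: stems whose second-to-last letter is 'h' or 's' double the final consonant and add -esh; stems whose second-to-last letter is 'm' or 'r' repeat the first consonant+vowel as a prefix.
So zozgapigw → zozgapugw.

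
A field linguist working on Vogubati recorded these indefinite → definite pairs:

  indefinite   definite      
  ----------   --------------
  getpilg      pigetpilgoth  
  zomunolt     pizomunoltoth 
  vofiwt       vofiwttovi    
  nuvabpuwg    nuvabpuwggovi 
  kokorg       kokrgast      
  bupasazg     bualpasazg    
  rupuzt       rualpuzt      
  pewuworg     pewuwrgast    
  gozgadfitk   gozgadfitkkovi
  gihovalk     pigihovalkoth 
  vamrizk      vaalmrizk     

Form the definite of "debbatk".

debbatkkovi

getpilg and bupasazg both end in -g yet inflect differently (pigetpilgoth, bualpasazg), so the final letter is not what conditions the rule; the second-to-last letter is.
"debbatk" has second-to-last letter 't'. The one such stem in the data (gozgadfitk → gozgadfitkkovi) doubles the final consonant and adds -ovi (as do nuvabpuwg, vofiwt), so the same rule applies.
The other patterns: stems whose second-to-last letter is 'l' add pi- … -oth around the stem; stems whose second-to-last letter is 'z' insert -al- after the first vowel; stems whose second-to-last letter is 'r' delete the last vowel and add -ast.
So debbatk → debbatkkovi.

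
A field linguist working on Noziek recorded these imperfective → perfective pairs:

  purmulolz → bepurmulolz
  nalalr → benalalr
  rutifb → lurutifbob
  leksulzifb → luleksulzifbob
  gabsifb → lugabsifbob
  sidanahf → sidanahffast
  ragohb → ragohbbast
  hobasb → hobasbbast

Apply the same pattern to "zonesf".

zonesffast

rutifb and ragohb both end in -b yet inflect differently (lurutifbob, ragohbbast), so the final letter is not what conditions the rule; the second-to-last letter is.
"zonesf" has second-to-last letter 's'. The one such stem in the data (hobasb → hobasbbast) doubles the final consonant and adds -ast (as do sidanahf, ragohb), so the same rule applies.
The other patterns: stems whose second-to-last letter is 'l' add the prefix be-; stems whose second-to-last letter is 'f' add lu- … -ob around the stem.
So zonesf → zonesffast.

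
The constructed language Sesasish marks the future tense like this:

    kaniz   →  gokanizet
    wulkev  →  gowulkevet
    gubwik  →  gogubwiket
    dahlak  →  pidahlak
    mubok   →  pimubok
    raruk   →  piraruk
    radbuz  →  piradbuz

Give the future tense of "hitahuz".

pihitahuz

gubwik and dahlak both end in -k yet inflect differently (gogubwiket, pidahlak), so the final letter is not what conditions the rule; the last vowel is.
"hitahuz" has last vowel 'u'. The stems whose last vowel is 'u' (raruk → piraruk, radbuz → piradbuz) add the prefix pi-.
So hitahuz → pihitahuz.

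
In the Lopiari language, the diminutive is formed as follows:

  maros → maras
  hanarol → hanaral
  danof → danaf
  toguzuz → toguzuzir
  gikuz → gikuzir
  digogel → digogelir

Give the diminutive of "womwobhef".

womwobhefir

hanarol and digogel both end in -l yet inflect differently (hanaral, digogelir), so the final letter is not what conditions the rule; the last vowel is.
"womwobhef" has last vowel 'e'. The one such stem in the data (digogel → digogelir) adds -ir, so the same rule applies.
The other pattern: stems whose last vowel is 'o' change the last vowel to 'a'.
So womwobhef → womwobhefir.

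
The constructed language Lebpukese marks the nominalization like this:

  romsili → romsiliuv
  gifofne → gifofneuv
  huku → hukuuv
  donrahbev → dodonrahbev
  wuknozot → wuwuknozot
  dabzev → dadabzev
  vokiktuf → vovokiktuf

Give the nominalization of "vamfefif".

gifofne and donrahbev both have last vowel 'e' yet inflect differently (gifofneuv, dodonrahbev), so the last vowel is not what conditions the rule; whether the stem ends in a vowel or a consonant is.
"vamfefif" ends in a consonant. The stems ending in a consonant (donrahbev → dodonrahbev, wuknozot → wuwuknozot, dabzev → dadabzev) repeat the first consonant+vowel as a prefix.
So vamfefif → vavamfefif.

vavamfefif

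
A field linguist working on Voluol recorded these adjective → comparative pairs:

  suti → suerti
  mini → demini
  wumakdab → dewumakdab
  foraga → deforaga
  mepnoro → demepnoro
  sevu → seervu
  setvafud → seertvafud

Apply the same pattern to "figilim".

defigilim

suti and mini both end in -i yet inflect differently (suerti, demini), so the final letter is not what conditions the rule; the first letter is.
"figilim" begins with f-. The one such stem in the data (foraga → deforaga) adds the prefix de-, so the same rule applies.
The other pattern: stems beginning with s- insert -er- after the first vowel.
So figilim → defigilim.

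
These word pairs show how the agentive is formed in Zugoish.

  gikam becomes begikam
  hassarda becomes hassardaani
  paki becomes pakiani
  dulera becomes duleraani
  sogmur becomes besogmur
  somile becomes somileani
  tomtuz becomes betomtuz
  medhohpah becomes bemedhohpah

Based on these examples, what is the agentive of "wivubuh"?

"wivubuh" ends in a consonant. The stems ending in a consonant (gikam → begikam, tomtuz → betomtuz, medhohpah → bemedhohpah) add the prefix be-.
The other pattern: stems ending in a vowel add -ani.
So wivubuh → bewivubuh.

bewivubuh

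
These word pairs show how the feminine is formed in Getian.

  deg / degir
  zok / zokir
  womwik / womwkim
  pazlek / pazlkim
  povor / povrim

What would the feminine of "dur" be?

durir

zok and womwik both end in -k yet inflect differently (zokir, womwkim), so the final letter is not what conditions the rule; the number of vowels is.
"dur" has 1 vowel. The stems with 1 vowel (deg → degir, zok → zokir) add -ir.
The other pattern: stems with 2 vowels delete the last vowel and add -im.
So dur → durir.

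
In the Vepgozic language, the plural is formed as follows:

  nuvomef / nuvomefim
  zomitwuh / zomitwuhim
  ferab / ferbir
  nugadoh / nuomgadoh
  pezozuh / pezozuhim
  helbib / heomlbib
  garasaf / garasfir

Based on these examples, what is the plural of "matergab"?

matergbir

helbib and ferab both end in -b yet inflect differently (heomlbib, ferbir), so the final letter is not what conditions the rule; the last vowel is.
"matergab" has last vowel 'a'. The stems whose last vowel is 'a' (ferab → ferbir, garasaf → garasfir) delete the last vowel and add -ir.
So matergab → matergbir.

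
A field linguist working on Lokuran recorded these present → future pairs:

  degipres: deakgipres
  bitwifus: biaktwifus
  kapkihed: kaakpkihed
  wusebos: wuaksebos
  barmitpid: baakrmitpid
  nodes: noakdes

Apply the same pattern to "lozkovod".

loakzkovod

Every pair shown (degipres → deakgipres, bitwifus → biaktwifus, kapkihed → kaakpkihed, …) follows the same rule: insert -ak- after the first vowel.
So lozkovod → loakzkovod.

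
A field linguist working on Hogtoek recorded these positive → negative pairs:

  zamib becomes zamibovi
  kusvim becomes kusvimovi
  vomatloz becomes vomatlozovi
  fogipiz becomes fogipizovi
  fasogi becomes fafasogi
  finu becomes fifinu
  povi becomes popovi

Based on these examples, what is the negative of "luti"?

"luti" ends in a vowel. The stems ending in a vowel (fasogi → fafasogi, finu → fifinu, povi → popovi) repeat the first consonant+vowel as a prefix.
The other pattern: stems ending in a consonant add -ovi.
So luti → luluti.

luluti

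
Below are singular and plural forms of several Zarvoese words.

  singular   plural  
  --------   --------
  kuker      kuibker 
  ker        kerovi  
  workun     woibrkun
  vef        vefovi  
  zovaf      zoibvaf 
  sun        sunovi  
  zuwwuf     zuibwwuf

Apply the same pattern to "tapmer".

sun and workun both end in -n yet inflect differently (sunovi, woibrkun), so the final letter is not what conditions the rule; the number of vowels is.
"tapmer" has 2 vowels. The stems with 2 vowels (workun → woibrkun, zovaf → zoibvaf, kuker → kuibker) insert -ib- after the first vowel.
So tapmer → taibpmer.

taibpmer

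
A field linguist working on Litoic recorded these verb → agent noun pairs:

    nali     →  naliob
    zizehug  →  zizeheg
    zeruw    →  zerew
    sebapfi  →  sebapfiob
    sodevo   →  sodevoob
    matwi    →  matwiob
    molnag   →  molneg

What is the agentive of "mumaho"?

molnag and matwi both begin with m- yet inflect differently (molneg, matwiob), so the first letter is not what conditions the rule; whether the stem ends in a vowel or a consonant is.
"mumaho" ends in a vowel. The stems ending in a vowel (matwi → matwiob, sodevo → sodevoob, nali → naliob) add -ob.
The other pattern: stems ending in a consonant change the last vowel to 'e'.
So mumaho → mumahoob.

mumahoob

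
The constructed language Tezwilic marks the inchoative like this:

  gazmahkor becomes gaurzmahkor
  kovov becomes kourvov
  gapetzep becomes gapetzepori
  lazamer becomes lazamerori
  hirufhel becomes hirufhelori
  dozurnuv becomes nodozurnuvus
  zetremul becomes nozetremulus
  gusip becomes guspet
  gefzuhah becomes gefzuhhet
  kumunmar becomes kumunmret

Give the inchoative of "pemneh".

pemnehori

gazmahkor and lazamer both end in -r yet inflect differently (gaurzmahkor, lazamerori), so the final letter is not what conditions the rule; the last vowel is.
"pemneh" has last vowel 'e'. The stems whose last vowel is 'e' (gapetzep → gapetzepori, lazamer → lazamerori, hirufhel → hirufhelori) add -ori.
The other patterns: stems whose last vowel is 'o' insert -ur- after the first vowel; stems whose last vowel is 'u' add no- … -us around the stem; stems whose last vowel is 'a' or 'i' delete the last vowel and add -et.
So pemneh → pemnehori.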